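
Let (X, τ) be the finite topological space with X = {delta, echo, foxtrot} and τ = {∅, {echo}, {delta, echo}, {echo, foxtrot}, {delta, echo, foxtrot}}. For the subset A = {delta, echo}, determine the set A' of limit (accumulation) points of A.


A' = {delta, foxtrot}

For each x ∈ X, list the open sets U ∈ τ with x ∈ U, then check whether U ∩ (A ∖ {x}) ≠ ∅ for every such U.
  x = delta: opens ∋ x are {delta, echo}, {delta, echo, foxtrot}; each meets A ∖ {delta}, so x IS a limit point.
  x = echo: open {echo} ∋ x has {echo} ∩ (A ∖ {echo}) = ∅, so x is NOT a limit point.
  x = foxtrot: opens ∋ x are {echo, foxtrot}, {delta, echo, foxtrot}; each meets A ∖ {foxtrot}, so x IS a limit point.
Collecting: A' = {delta, foxtrot}.


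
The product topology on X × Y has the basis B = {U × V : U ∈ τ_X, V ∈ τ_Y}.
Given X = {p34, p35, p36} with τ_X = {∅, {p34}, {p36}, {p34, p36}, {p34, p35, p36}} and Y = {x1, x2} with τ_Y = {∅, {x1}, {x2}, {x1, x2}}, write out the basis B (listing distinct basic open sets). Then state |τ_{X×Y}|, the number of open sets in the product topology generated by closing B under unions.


Basis B = {∅ × ∅, {p34} × {x1}, {p34} × {x2}, {p36} × {x1}, {p36} × {x2}, {p34} × {x1, x2}, {p34, p36} × {x1}, {p34, p36} × {x2}, {p36} × {x1, x2}, {p34, p35, p36} × {x1}, {p34, p35, p36} × {x2}, {p34, p36} × {x1, x2}, {p34, p35, p36} × {x1, x2}}; |τ_{X×Y}| = 25.

Enumerate products U × V with U ∈ τ_X, V ∈ τ_Y (deduplicated):
  ∅ × ∅ = {} (∅)
  {p34} × {x1} = {(p34,x1)}
  {p34} × {x2} = {(p34,x2)}
  {p36} × {x1} = {(p36,x1)}
  {p36} × {x2} = {(p36,x2)}
  {p34} × {x1, x2} = {(p34,x1), (p34,x2)}
  {p34, p36} × {x1} = {(p34,x1), (p36,x1)}
  {p34, p36} × {x2} = {(p34,x2), (p36,x2)}
  {p36} × {x1, x2} = {(p36,x1), (p36,x2)}
  {p34, p35, p36} × {x1} = {(p34,x1), (p35,x1), (p36,x1)}
  {p34, p35, p36} × {x2} = {(p34,x2), (p35,x2), (p36,x2)}
  {p34, p36} × {x1, x2} = {(p34,x1), (p34,x2), (p36,x1), (p36,x2)}
  {p34, p35, p36} × {x1, x2} = {(p34,x1), (p34,x2), (p35,x1), (p35,x2), (p36,x1), (p36,x2)}
These 13 distinct sets form the basis B.
Close under arbitrary unions to get τ_{X×Y}; counting gives |τ_{X×Y}| = 25.


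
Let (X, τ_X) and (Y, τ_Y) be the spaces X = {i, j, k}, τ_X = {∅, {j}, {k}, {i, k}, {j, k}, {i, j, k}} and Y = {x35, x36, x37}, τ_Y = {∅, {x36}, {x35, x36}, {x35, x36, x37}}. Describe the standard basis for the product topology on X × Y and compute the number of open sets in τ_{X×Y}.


Basis B = {∅ × ∅, {j} × {x36}, {k} × {x36}, {i, k} × {x36}, {j} × {x35, x36}, {j, k} × {x36}, {k} × {x35, x36}, {i, j, k} × {x36}, {j} × {x35, x36, x37}, {k} × {x35, x36, x37}, {i, k} × {x35, x36}, {j, k} × {x35, x36}, {i, k} × {x35, x36, x37}, {i, j, k} × {x35, x36}, {j, k} × {x35, x36, x37}, {i, j, k} × {x35, x36, x37}}; |τ_{X×Y}| = 40.

Enumerate products U × V with U ∈ τ_X, V ∈ τ_Y (deduplicated):
  ∅ × ∅ = {} (∅)
  {j} × {x36} = {(j,x36)}
  {k} × {x36} = {(k,x36)}
  {i, k} × {x36} = {(i,x36), (k,x36)}
  {j} × {x35, x36} = {(j,x35), (j,x36)}
  {j, k} × {x36} = {(j,x36), (k,x36)}
  {k} × {x35, x36} = {(k,x35), (k,x36)}
  {i, j, k} × {x36} = {(i,x36), (j,x36), (k,x36)}
  {j} × {x35, x36, x37} = {(j,x35), (j,x36), (j,x37)}
  {k} × {x35, x36, x37} = {(k,x35), (k,x36), (k,x37)}
  {i, k} × {x35, x36} = {(i,x35), (i,x36), (k,x35), (k,x36)}
  {j, k} × {x35, x36} = {(j,x35), (j,x36), (k,x35), (k,x36)}
  {i, k} × {x35, x36, x37} = {(i,x35), (i,x36), (i,x37), (k,x35), (k,x36), (k,x37)}
  {i, j, k} × {x35, x36} = {(i,x35), (i,x36), (j,x35), (j,x36), (k,x35), (k,x36)}
  {j, k} × {x35, x36, x37} = {(j,x35), (j,x36), (j,x37), (k,x35), (k,x36), (k,x37)}
  {i, j, k} × {x35, x36, x37} = {(i,x35), (i,x36), (i,x37), (j,x35), (j,x36), (j,x37), (k,x35), (k,x36), (k,x37)}
These 16 distinct sets form the basis B.
Close under arbitrary unions to get τ_{X×Y}; counting gives |τ_{X×Y}| = 40.


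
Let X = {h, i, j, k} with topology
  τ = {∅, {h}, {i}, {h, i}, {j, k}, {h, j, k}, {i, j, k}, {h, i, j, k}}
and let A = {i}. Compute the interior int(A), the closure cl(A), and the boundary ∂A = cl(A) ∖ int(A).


int(A) = {i}, cl(A) = {i}, ∂A = ∅.

Closed sets in (X, τ) are complements of opens:
  closed(X, τ) = {∅, {h}, {i}, {h, i}, {j, k}, {h, j, k}, {i, j, k}, {h, i, j, k}}.
int(A) = ⋃ {U ∈ τ : U ⊆ A}. Opens contained in A: ∅, {i}.
Taking the union of these: int(A) = {i}.
cl(A) = ⋂ {C closed : A ⊆ C}. Closed sets containing A: {i}, {h, i}, {i, j, k}, {h, i, j, k}.
Intersecting these: cl(A) = {i}.
∂A = cl(A) ∖ int(A) = {i} ∖ {i} = ∅.


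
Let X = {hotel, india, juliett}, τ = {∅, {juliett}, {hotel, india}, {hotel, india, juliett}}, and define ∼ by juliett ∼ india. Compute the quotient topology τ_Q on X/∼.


X/∼ = {[hotel], [india=juliett]}; |τ_Q| = 2.

Equivalence classes: [hotel], [india=juliett].
Quotient map π: X → X/∼ sends hotel ↦ [hotel], india ↦ [india=juliett], juliett ↦ [india=juliett].
For each subset V ⊆ X/∼, compute π^{-1}(V) ⊆ X and check whether π^{-1}(V) ∈ τ. V is open in τ_Q iff π^{-1}(V) ∈ τ.
  V = {}: π^{-1}(V) = ∅ ∈ τ ✓.
  V = {[hotel]}: π^{-1}(V) = {hotel} ∉ τ ✗.
  V = {[india=juliett]}: π^{-1}(V) = {india, juliett} ∉ τ ✗.
  V = {[hotel], [india=juliett]}: π^{-1}(V) = {hotel, india, juliett} ∈ τ ✓.
Open sets in the quotient: τ_Q = {{}, {[hotel], [india=juliett]}} (2 elements).


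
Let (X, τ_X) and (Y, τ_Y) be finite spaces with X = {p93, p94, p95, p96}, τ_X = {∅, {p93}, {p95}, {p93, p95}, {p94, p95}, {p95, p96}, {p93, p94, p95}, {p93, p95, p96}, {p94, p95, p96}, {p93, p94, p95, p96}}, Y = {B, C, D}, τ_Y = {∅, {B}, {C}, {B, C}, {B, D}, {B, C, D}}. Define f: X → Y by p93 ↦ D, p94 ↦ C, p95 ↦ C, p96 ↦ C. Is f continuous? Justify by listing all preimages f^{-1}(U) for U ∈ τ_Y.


f IS continuous.

Compute f^{-1}(U) for each U ∈ τ_Y:
  U = ∅: f^{-1}(U) = ∅ ∈ τ_X ✓.
  U = {B}: f^{-1}(U) = ∅ ∈ τ_X ✓.
  U = {C}: f^{-1}(U) = {p94, p95, p96} ∈ τ_X ✓.
  U = {B, C}: f^{-1}(U) = {p94, p95, p96} ∈ τ_X ✓.
  U = {B, D}: f^{-1}(U) = {p93} ∈ τ_X ✓.
  U = {B, C, D}: f^{-1}(U) = {p93, p94, p95, p96} ∈ τ_X ✓.
Every preimage lies in τ_X, so f IS continuous.


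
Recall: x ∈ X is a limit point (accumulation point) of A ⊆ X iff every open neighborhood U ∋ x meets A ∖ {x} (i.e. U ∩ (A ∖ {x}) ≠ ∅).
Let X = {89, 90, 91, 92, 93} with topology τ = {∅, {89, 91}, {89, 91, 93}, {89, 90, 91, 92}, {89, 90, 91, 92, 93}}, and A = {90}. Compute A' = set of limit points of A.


A' = {92}

For each x ∈ X, list the open sets U ∈ τ with x ∈ U, then check whether U ∩ (A ∖ {x}) ≠ ∅ for every such U.
  x = 89: open {89, 91} ∋ x has {89, 91} ∩ (A ∖ {89}) = ∅, so x is NOT a limit point.
  x = 90: open {89, 90, 91, 92} ∋ x has {89, 90, 91, 92} ∩ (A ∖ {90}) = ∅, so x is NOT a limit point.
  x = 91: open {89, 91} ∋ x has {89, 91} ∩ (A ∖ {91}) = ∅, so x is NOT a limit point.
  x = 92: opens ∋ x are {89, 90, 91, 92}, {89, 90, 91, 92, 93}; each meets A ∖ {92}, so x IS a limit point.
  x = 93: open {89, 91, 93} ∋ x has {89, 91, 93} ∩ (A ∖ {93}) = ∅, so x is NOT a limit point.
Collecting: A' = {92}.


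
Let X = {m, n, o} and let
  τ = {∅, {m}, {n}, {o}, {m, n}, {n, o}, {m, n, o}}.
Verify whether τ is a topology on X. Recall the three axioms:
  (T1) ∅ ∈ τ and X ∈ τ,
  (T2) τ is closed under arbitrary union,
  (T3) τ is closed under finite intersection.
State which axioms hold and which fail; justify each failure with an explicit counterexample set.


τ is NOT a topology on X.

Axiom (T1): ∅ ∈ τ? Yes; X ∈ τ? Yes.
Axiom (T2/T3): check pairwise unions and intersections of members of τ.
Counterexample for (T2): {m} ∪ {o} = {m, o} ∉ τ. Therefore τ is NOT a topology.


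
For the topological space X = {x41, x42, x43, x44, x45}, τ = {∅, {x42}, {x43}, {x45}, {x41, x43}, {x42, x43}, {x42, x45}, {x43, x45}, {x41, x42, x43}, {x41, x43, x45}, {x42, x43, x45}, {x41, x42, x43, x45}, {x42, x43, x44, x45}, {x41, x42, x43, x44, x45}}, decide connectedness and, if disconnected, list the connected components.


(X, τ) is connected.

Find clopen sets (U ∈ τ with X ∖ U ∈ τ):
  U = ∅, X ∖ U = {x41, x42, x43, x44, x45} — both open, so U is clopen.
  U = {x41, x42, x43, x44, x45}, X ∖ U = ∅ — both open, so U is clopen.
Only trivial clopens (∅ and X) exist, so (X, τ) is connected.
Compute connected components by grouping points that agree on all clopens:
  component: {x41, x42, x43, x44, x45}


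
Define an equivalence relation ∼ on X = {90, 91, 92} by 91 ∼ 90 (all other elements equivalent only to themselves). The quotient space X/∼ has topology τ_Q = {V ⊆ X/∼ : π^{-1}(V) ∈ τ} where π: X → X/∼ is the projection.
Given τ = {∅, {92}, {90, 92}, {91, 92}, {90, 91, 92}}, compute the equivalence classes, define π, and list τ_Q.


X/∼ = {[90=91], [92]}; |τ_Q| = 3.

Equivalence classes: [90=91], [92].
Quotient map π: X → X/∼ sends 90 ↦ [90=91], 91 ↦ [90=91], 92 ↦ [92].
For each subset V ⊆ X/∼, compute π^{-1}(V) ⊆ X and check whether π^{-1}(V) ∈ τ. V is open in τ_Q iff π^{-1}(V) ∈ τ.
  V = {}: π^{-1}(V) = ∅ ∈ τ ✓.
  V = {[90=91]}: π^{-1}(V) = {90, 91} ∉ τ ✗.
  V = {[92]}: π^{-1}(V) = {92} ∈ τ ✓.
  V = {[90=91], [92]}: π^{-1}(V) = {90, 91, 92} ∈ τ ✓.
Open sets in the quotient: τ_Q = {{}, {[92]}, {[90=91], [92]}} (3 elements).


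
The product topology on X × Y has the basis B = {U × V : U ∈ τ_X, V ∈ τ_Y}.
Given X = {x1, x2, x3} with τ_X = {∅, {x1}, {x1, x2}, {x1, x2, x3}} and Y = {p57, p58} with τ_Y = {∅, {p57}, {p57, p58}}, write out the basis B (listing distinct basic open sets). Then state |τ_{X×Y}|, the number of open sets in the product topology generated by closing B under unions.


Basis B = {∅ × ∅, {x1} × {p57}, {x1} × {p57, p58}, {x1, x2} × {p57}, {x1, x2, x3} × {p57}, {x1, x2} × {p57, p58}, {x1, x2, x3} × {p57, p58}}; |τ_{X×Y}| = 10.

Enumerate products U × V with U ∈ τ_X, V ∈ τ_Y (deduplicated):
  ∅ × ∅ = {} (∅)
  {x1} × {p57} = {(x1,p57)}
  {x1} × {p57, p58} = {(x1,p57), (x1,p58)}
  {x1, x2} × {p57} = {(x1,p57), (x2,p57)}
  {x1, x2, x3} × {p57} = {(x1,p57), (x2,p57), (x3,p57)}
  {x1, x2} × {p57, p58} = {(x1,p57), (x1,p58), (x2,p57), (x2,p58)}
  {x1, x2, x3} × {p57, p58} = {(x1,p57), (x1,p58), (x2,p57), (x2,p58), (x3,p57), (x3,p58)}
These 7 distinct sets form the basis B.
Close under arbitrary unions to get τ_{X×Y}; counting gives |τ_{X×Y}| = 10.


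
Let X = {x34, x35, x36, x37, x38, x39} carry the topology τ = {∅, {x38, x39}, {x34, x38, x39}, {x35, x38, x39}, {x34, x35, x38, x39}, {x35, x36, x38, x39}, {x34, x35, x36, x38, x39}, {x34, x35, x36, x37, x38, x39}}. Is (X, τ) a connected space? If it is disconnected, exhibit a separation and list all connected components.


(X, τ) is connected.

Find clopen sets (U ∈ τ with X ∖ U ∈ τ):
  U = ∅, X ∖ U = {x34, x35, x36, x37, x38, x39} — both open, so U is clopen.
  U = {x34, x35, x36, x37, x38, x39}, X ∖ U = ∅ — both open, so U is clopen.
Only trivial clopens (∅ and X) exist, so (X, τ) is connected.
Compute connected components by grouping points that agree on all clopens:
  component: {x34, x35, x36, x37, x38, x39}


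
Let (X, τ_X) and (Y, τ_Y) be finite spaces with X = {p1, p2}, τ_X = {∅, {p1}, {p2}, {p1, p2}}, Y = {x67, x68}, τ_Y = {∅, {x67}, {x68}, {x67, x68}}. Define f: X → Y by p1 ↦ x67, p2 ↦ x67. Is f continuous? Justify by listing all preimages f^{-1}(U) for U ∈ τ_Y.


f IS continuous.

Compute f^{-1}(U) for each U ∈ τ_Y:
  U = ∅: f^{-1}(U) = ∅ ∈ τ_X ✓.
  U = {x67}: f^{-1}(U) = {p1, p2} ∈ τ_X ✓.
  U = {x68}: f^{-1}(U) = ∅ ∈ τ_X ✓.
  U = {x67, x68}: f^{-1}(U) = {p1, p2} ∈ τ_X ✓.
Every preimage lies in τ_X, so f IS continuous.


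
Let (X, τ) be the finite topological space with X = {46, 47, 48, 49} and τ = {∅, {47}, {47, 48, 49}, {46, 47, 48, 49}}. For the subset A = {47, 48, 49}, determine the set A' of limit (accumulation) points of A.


A' = {46, 48, 49}

For each x ∈ X, list the open sets U ∈ τ with x ∈ U, then check whether U ∩ (A ∖ {x}) ≠ ∅ for every such U.
  x = 46: opens ∋ x are {46, 47, 48, 49}; each meets A ∖ {46}, so x IS a limit point.
  x = 47: open {47} ∋ x has {47} ∩ (A ∖ {47}) = ∅, so x is NOT a limit point.
  x = 48: opens ∋ x are {47, 48, 49}, {46, 47, 48, 49}; each meets A ∖ {48}, so x IS a limit point.
  x = 49: opens ∋ x are {47, 48, 49}, {46, 47, 48, 49}; each meets A ∖ {49}, so x IS a limit point.
Collecting: A' = {46, 48, 49}.


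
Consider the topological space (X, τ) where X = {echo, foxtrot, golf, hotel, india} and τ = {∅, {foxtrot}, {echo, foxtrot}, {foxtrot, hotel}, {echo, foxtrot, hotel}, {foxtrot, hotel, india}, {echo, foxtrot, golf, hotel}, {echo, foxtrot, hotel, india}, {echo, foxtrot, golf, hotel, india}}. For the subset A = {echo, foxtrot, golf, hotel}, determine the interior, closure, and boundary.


int(A) = {echo, foxtrot, golf, hotel}, cl(A) = {echo, foxtrot, golf, hotel, india}, ∂A = {india}.

Closed sets in (X, τ) are complements of opens:
  closed(X, τ) = {∅, {golf}, {india}, {echo, golf}, {golf, india}, {echo, golf, india}, {golf, hotel, india}, {echo, golf, hotel, india}, {echo, foxtrot, golf, hotel, india}}.
int(A) = ⋃ {U ∈ τ : U ⊆ A}. Opens contained in A: ∅, {foxtrot}, {echo, foxtrot}, {foxtrot, hotel}, {echo, foxtrot, hotel}, {echo, foxtrot, golf, hotel}.
Taking the union of these: int(A) = {echo, foxtrot, golf, hotel}.
cl(A) = ⋂ {C closed : A ⊆ C}. Closed sets containing A: {echo, foxtrot, golf, hotel, india}.
Intersecting these: cl(A) = {echo, foxtrot, golf, hotel, india}.
∂A = cl(A) ∖ int(A) = {echo, foxtrot, golf, hotel, india} ∖ {echo, foxtrot, golf, hotel} = {india}.


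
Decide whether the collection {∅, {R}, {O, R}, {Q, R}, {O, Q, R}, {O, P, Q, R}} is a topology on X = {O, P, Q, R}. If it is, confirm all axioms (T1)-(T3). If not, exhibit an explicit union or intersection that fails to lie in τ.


τ IS a topology on X.

Axiom (T1): ∅ ∈ τ? Yes; X ∈ τ? Yes.
Axiom (T2/T3): check pairwise unions and intersections of members of τ.
All pairwise intersections and unions checked — each lies in τ. Therefore τ satisfies (T1), (T2), (T3): it IS a topology on X.


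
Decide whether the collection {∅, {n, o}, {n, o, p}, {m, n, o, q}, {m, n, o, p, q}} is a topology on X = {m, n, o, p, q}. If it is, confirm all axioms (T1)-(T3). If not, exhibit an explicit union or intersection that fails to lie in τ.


τ IS a topology on X.

Axiom (T1): ∅ ∈ τ? Yes; X ∈ τ? Yes.
Axiom (T2/T3): check pairwise unions and intersections of members of τ.
All pairwise intersections and unions checked — each lies in τ. Therefore τ satisfies (T1), (T2), (T3): it IS a topology on X.


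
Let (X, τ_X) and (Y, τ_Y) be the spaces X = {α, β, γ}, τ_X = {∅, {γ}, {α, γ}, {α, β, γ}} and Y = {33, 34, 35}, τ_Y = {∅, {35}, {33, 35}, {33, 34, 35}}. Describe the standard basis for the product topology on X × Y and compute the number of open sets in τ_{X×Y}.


Basis B = {∅ × ∅, {γ} × {35}, {α, γ} × {35}, {γ} × {33, 35}, {α, β, γ} × {35}, {γ} × {33, 34, 35}, {α, γ} × {33, 35}, {α, γ} × {33, 34, 35}, {α, β, γ} × {33, 35}, {α, β, γ} × {33, 34, 35}}; |τ_{X×Y}| = 20.

Enumerate products U × V with U ∈ τ_X, V ∈ τ_Y (deduplicated):
  ∅ × ∅ = {} (∅)
  {γ} × {35} = {(γ,35)}
  {α, γ} × {35} = {(α,35), (γ,35)}
  {γ} × {33, 35} = {(γ,33), (γ,35)}
  {α, β, γ} × {35} = {(α,35), (β,35), (γ,35)}
  {γ} × {33, 34, 35} = {(γ,33), (γ,34), (γ,35)}
  {α, γ} × {33, 35} = {(α,33), (α,35), (γ,33), (γ,35)}
  {α, γ} × {33, 34, 35} = {(α,33), (α,34), (α,35), (γ,33), (γ,34), (γ,35)}
  {α, β, γ} × {33, 35} = {(α,33), (α,35), (β,33), (β,35), (γ,33), (γ,35)}
  {α, β, γ} × {33, 34, 35} = {(α,33), (α,34), (α,35), (β,33), (β,34), (β,35), (γ,33), (γ,34), (γ,35)}
These 10 distinct sets form the basis B.
Close under arbitrary unions to get τ_{X×Y}; counting gives |τ_{X×Y}| = 20.


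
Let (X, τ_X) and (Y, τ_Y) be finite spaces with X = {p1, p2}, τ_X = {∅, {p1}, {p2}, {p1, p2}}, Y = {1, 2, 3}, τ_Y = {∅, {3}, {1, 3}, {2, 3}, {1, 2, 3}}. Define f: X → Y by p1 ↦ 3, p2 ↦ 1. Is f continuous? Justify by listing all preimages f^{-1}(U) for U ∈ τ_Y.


f IS continuous.

Compute f^{-1}(U) for each U ∈ τ_Y:
  U = ∅: f^{-1}(U) = ∅ ∈ τ_X ✓.
  U = {3}: f^{-1}(U) = {p1} ∈ τ_X ✓.
  U = {1, 3}: f^{-1}(U) = {p1, p2} ∈ τ_X ✓.
  U = {2, 3}: f^{-1}(U) = {p1} ∈ τ_X ✓.
  U = {1, 2, 3}: f^{-1}(U) = {p1, p2} ∈ τ_X ✓.
Every preimage lies in τ_X, so f IS continuous.


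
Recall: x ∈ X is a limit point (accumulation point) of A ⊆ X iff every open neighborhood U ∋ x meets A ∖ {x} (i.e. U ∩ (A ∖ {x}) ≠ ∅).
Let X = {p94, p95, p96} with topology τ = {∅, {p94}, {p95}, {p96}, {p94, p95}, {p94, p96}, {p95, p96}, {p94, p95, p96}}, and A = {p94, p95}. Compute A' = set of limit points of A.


A' = ∅

For each x ∈ X, list the open sets U ∈ τ with x ∈ U, then check whether U ∩ (A ∖ {x}) ≠ ∅ for every such U.
  x = p94: open {p94} ∋ x has {p94} ∩ (A ∖ {p94}) = ∅, so x is NOT a limit point.
  x = p95: open {p95} ∋ x has {p95} ∩ (A ∖ {p95}) = ∅, so x is NOT a limit point.
  x = p96: open {p96} ∋ x has {p96} ∩ (A ∖ {p96}) = ∅, so x is NOT a limit point.
Collecting: A' = ∅.


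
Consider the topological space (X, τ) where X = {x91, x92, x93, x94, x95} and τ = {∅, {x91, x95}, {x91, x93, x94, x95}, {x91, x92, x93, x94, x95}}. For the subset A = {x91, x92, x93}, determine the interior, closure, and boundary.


int(A) = ∅, cl(A) = {x91, x92, x93, x94, x95}, ∂A = {x91, x92, x93, x94, x95}.

Closed sets in (X, τ) are complements of opens:
  closed(X, τ) = {∅, {x92}, {x92, x93, x94}, {x91, x92, x93, x94, x95}}.
int(A) = ⋃ {U ∈ τ : U ⊆ A}. Opens contained in A: ∅.
Taking the union of these: int(A) = ∅.
cl(A) = ⋂ {C closed : A ⊆ C}. Closed sets containing A: {x91, x92, x93, x94, x95}.
Intersecting these: cl(A) = {x91, x92, x93, x94, x95}.
∂A = cl(A) ∖ int(A) = {x91, x92, x93, x94, x95} ∖ ∅ = {x91, x92, x93, x94, x95}.


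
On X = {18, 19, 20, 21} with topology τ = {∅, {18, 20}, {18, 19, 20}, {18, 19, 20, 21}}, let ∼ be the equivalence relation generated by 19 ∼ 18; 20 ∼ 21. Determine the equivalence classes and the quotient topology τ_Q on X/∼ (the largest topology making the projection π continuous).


X/∼ = {[18=19], [20=21]}; |τ_Q| = 2.

Equivalence classes: [18=19], [20=21].
Quotient map π: X → X/∼ sends 18 ↦ [18=19], 19 ↦ [18=19], 20 ↦ [20=21], 21 ↦ [20=21].
For each subset V ⊆ X/∼, compute π^{-1}(V) ⊆ X and check whether π^{-1}(V) ∈ τ. V is open in τ_Q iff π^{-1}(V) ∈ τ.
  V = {}: π^{-1}(V) = ∅ ∈ τ ✓.
  V = {[18=19]}: π^{-1}(V) = {18, 19} ∉ τ ✗.
  V = {[20=21]}: π^{-1}(V) = {20, 21} ∉ τ ✗.
  V = {[18=19], [20=21]}: π^{-1}(V) = {18, 19, 20, 21} ∈ τ ✓.
Open sets in the quotient: τ_Q = {{}, {[18=19], [20=21]}} (2 elements).


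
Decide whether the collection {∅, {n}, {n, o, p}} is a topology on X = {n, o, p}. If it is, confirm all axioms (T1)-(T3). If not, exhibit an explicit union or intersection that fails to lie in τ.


τ IS a topology on X.

Axiom (T1): ∅ ∈ τ? Yes; X ∈ τ? Yes.
Axiom (T2/T3): check pairwise unions and intersections of members of τ.
All pairwise intersections and unions checked — each lies in τ. Therefore τ satisfies (T1), (T2), (T3): it IS a topology on X.


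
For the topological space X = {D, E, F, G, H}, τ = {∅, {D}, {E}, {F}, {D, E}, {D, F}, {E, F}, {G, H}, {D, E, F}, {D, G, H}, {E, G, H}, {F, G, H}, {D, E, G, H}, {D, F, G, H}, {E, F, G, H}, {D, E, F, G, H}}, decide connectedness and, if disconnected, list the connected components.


(X, τ) is disconnected; components = [{D}, {E}, {F}, {G, H}].

Find clopen sets (U ∈ τ with X ∖ U ∈ τ):
  U = ∅, X ∖ U = {D, E, F, G, H} — both open, so U is clopen.
  U = {D}, X ∖ U = {E, F, G, H} — both open, so U is clopen.
  U = {E}, X ∖ U = {D, F, G, H} — both open, so U is clopen.
  U = {F}, X ∖ U = {D, E, G, H} — both open, so U is clopen.
  U = {D, E}, X ∖ U = {F, G, H} — both open, so U is clopen.
  U = {D, F}, X ∖ U = {E, G, H} — both open, so U is clopen.
  U = {E, F}, X ∖ U = {D, G, H} — both open, so U is clopen.
  U = {G, H}, X ∖ U = {D, E, F} — both open, so U is clopen.
  U = {D, E, F}, X ∖ U = {G, H} — both open, so U is clopen.
  U = {D, G, H}, X ∖ U = {E, F} — both open, so U is clopen.
  U = {E, G, H}, X ∖ U = {D, F} — both open, so U is clopen.
  U = {F, G, H}, X ∖ U = {D, E} — both open, so U is clopen.
  U = {D, E, G, H}, X ∖ U = {F} — both open, so U is clopen.
  U = {D, F, G, H}, X ∖ U = {E} — both open, so U is clopen.
  U = {E, F, G, H}, X ∖ U = {D} — both open, so U is clopen.
  U = {D, E, F, G, H}, X ∖ U = ∅ — both open, so U is clopen.
Nontrivial clopen(s) exist: e.g. {F}. So (X, τ) is disconnected.
Compute connected components by grouping points that agree on all clopens:
  component: {D}
  component: {E}
  component: {F}
  component: {G, H}


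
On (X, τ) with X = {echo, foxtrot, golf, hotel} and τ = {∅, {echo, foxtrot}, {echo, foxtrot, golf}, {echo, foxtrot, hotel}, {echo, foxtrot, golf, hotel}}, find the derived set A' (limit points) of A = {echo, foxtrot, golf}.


A' = {echo, foxtrot, golf, hotel}

For each x ∈ X, list the open sets U ∈ τ with x ∈ U, then check whether U ∩ (A ∖ {x}) ≠ ∅ for every such U.
  x = echo: opens ∋ x are {echo, foxtrot}, {echo, foxtrot, golf}, {echo, foxtrot, hotel}, {echo, foxtrot, golf, hotel}; each meets A ∖ {echo}, so x IS a limit point.
  x = foxtrot: opens ∋ x are {echo, foxtrot}, {echo, foxtrot, golf}, {echo, foxtrot, hotel}, {echo, foxtrot, golf, hotel}; each meets A ∖ {foxtrot}, so x IS a limit point.
  x = golf: opens ∋ x are {echo, foxtrot, golf}, {echo, foxtrot, golf, hotel}; each meets A ∖ {golf}, so x IS a limit point.
  x = hotel: opens ∋ x are {echo, foxtrot, hotel}, {echo, foxtrot, golf, hotel}; each meets A ∖ {hotel}, so x IS a limit point.
Collecting: A' = {echo, foxtrot, golf, hotel}.


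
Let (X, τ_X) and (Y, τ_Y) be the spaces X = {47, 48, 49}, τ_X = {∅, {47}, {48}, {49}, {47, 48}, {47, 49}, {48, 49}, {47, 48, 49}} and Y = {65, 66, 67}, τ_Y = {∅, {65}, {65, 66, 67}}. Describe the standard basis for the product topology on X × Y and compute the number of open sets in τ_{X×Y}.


Basis B = {∅ × ∅, {47} × {65}, {48} × {65}, {49} × {65}, {47, 48} × {65}, {47, 49} × {65}, {48, 49} × {65}, {47} × {65, 66, 67}, {47, 48, 49} × {65}, {48} × {65, 66, 67}, {49} × {65, 66, 67}, {47, 48} × {65, 66, 67}, {47, 49} × {65, 66, 67}, {48, 49} × {65, 66, 67}, {47, 48, 49} × {65, 66, 67}}; |τ_{X×Y}| = 27.

Enumerate products U × V with U ∈ τ_X, V ∈ τ_Y (deduplicated):
  ∅ × ∅ = {} (∅)
  {47} × {65} = {(47,65)}
  {48} × {65} = {(48,65)}
  {49} × {65} = {(49,65)}
  {47, 48} × {65} = {(47,65), (48,65)}
  {47, 49} × {65} = {(47,65), (49,65)}
  {48, 49} × {65} = {(48,65), (49,65)}
  {47} × {65, 66, 67} = {(47,65), (47,66), (47,67)}
  {47, 48, 49} × {65} = {(47,65), (48,65), (49,65)}
  {48} × {65, 66, 67} = {(48,65), (48,66), (48,67)}
  {49} × {65, 66, 67} = {(49,65), (49,66), (49,67)}
  {47, 48} × {65, 66, 67} = {(47,65), (47,66), (47,67), (48,65), (48,66), (48,67)}
  {47, 49} × {65, 66, 67} = {(47,65), (47,66), (47,67), (49,65), (49,66), (49,67)}
  {48, 49} × {65, 66, 67} = {(48,65), (48,66), (48,67), (49,65), (49,66), (49,67)}
  {47, 48, 49} × {65, 66, 67} = {(47,65), (47,66), (47,67), (48,65), (48,66), (48,67), (49,65), (49,66), (49,67)}
These 15 distinct sets form the basis B.
Close under arbitrary unions to get τ_{X×Y}; counting gives |τ_{X×Y}| = 27.


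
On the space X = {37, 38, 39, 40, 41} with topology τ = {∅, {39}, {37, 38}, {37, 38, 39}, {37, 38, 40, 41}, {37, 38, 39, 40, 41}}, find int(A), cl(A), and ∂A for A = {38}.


int(A) = ∅, cl(A) = {37, 38, 40, 41}, ∂A = {37, 38, 40, 41}.

Closed sets in (X, τ) are complements of opens:
  closed(X, τ) = {∅, {39}, {40, 41}, {39, 40, 41}, {37, 38, 40, 41}, {37, 38, 39, 40, 41}}.
int(A) = ⋃ {U ∈ τ : U ⊆ A}. Opens contained in A: ∅.
Taking the union of these: int(A) = ∅.
cl(A) = ⋂ {C closed : A ⊆ C}. Closed sets containing A: {37, 38, 40, 41}, {37, 38, 39, 40, 41}.
Intersecting these: cl(A) = {37, 38, 40, 41}.
∂A = cl(A) ∖ int(A) = {37, 38, 40, 41} ∖ ∅ = {37, 38, 40, 41}.


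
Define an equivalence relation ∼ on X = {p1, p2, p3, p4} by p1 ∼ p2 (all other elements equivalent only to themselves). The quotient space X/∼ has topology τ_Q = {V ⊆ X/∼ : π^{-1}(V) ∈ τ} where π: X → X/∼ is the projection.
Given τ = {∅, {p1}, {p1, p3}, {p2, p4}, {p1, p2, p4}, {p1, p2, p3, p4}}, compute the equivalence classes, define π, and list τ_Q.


X/∼ = {[p1=p2], [p3], [p4]}; |τ_Q| = 3.

Equivalence classes: [p1=p2], [p3], [p4].
Quotient map π: X → X/∼ sends p1 ↦ [p1=p2], p2 ↦ [p1=p2], p3 ↦ [p3], p4 ↦ [p4].
For each subset V ⊆ X/∼, compute π^{-1}(V) ⊆ X and check whether π^{-1}(V) ∈ τ. V is open in τ_Q iff π^{-1}(V) ∈ τ.
  V = {}: π^{-1}(V) = ∅ ∈ τ ✓.
  V = {[p1=p2]}: π^{-1}(V) = {p1, p2} ∉ τ ✗.
  V = {[p3]}: π^{-1}(V) = {p3} ∉ τ ✗.
  V = {[p1=p2], [p3]}: π^{-1}(V) = {p1, p2, p3} ∉ τ ✗.
  V = {[p4]}: π^{-1}(V) = {p4} ∉ τ ✗.
  V = {[p1=p2], [p4]}: π^{-1}(V) = {p1, p2, p4} ∈ τ ✓.
  V = {[p3], [p4]}: π^{-1}(V) = {p3, p4} ∉ τ ✗.
  V = {[p1=p2], [p3], [p4]}: π^{-1}(V) = {p1, p2, p3, p4} ∈ τ ✓.
Open sets in the quotient: τ_Q = {{}, {[p1=p2], [p4]}, {[p1=p2], [p3], [p4]}} (3 elements).


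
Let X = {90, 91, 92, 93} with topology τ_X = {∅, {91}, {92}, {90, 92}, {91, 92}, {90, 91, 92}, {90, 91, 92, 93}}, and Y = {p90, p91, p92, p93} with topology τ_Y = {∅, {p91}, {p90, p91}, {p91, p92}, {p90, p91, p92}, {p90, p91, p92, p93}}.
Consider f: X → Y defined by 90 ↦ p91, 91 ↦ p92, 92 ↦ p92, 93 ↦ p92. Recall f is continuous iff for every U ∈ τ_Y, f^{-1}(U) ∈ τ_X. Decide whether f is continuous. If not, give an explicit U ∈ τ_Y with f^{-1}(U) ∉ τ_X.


f is NOT continuous.

Compute f^{-1}(U) for each U ∈ τ_Y:
  U = ∅: f^{-1}(U) = ∅ ∈ τ_X ✓.
  U = {p91}: f^{-1}(U) = {90} ∉ τ_X ✗.
  U = {p90, p91}: f^{-1}(U) = {90} ∉ τ_X ✗.
  U = {p91, p92}: f^{-1}(U) = {90, 91, 92, 93} ∈ τ_X ✓.
  U = {p90, p91, p92}: f^{-1}(U) = {90, 91, 92, 93} ∈ τ_X ✓.
  U = {p90, p91, p92, p93}: f^{-1}(U) = {90, 91, 92, 93} ∈ τ_X ✓.
Found U = {p91} with f^{-1}(U) = {90} not in τ_X. Therefore f is NOT continuous.


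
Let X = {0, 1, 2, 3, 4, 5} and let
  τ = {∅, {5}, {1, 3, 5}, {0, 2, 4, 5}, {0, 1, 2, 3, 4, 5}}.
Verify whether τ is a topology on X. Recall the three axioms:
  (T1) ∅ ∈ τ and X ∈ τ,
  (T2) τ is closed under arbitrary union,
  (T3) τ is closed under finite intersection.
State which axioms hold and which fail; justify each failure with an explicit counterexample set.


τ IS a topology on X.

Axiom (T1): ∅ ∈ τ? Yes; X ∈ τ? Yes.
Axiom (T2/T3): check pairwise unions and intersections of members of τ.
All pairwise intersections and unions checked — each lies in τ. Therefore τ satisfies (T1), (T2), (T3): it IS a topology on X.


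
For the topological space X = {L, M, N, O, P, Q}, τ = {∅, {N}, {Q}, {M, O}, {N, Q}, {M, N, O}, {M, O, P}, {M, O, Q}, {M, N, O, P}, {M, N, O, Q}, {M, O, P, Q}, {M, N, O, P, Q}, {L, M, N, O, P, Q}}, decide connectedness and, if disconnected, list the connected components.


(X, τ) is connected.

Find clopen sets (U ∈ τ with X ∖ U ∈ τ):
  U = ∅, X ∖ U = {L, M, N, O, P, Q} — both open, so U is clopen.
  U = {L, M, N, O, P, Q}, X ∖ U = ∅ — both open, so U is clopen.
Only trivial clopens (∅ and X) exist, so (X, τ) is connected.
Compute connected components by grouping points that agree on all clopens:
  component: {L, M, N, O, P, Q}


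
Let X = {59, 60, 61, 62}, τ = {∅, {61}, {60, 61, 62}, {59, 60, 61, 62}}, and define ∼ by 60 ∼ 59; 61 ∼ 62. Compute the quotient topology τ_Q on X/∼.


X/∼ = {[59=60], [61=62]}; |τ_Q| = 2.

Equivalence classes: [59=60], [61=62].
Quotient map π: X → X/∼ sends 59 ↦ [59=60], 60 ↦ [59=60], 61 ↦ [61=62], 62 ↦ [61=62].
For each subset V ⊆ X/∼, compute π^{-1}(V) ⊆ X and check whether π^{-1}(V) ∈ τ. V is open in τ_Q iff π^{-1}(V) ∈ τ.
  V = {}: π^{-1}(V) = ∅ ∈ τ ✓.
  V = {[59=60]}: π^{-1}(V) = {59, 60} ∉ τ ✗.
  V = {[61=62]}: π^{-1}(V) = {61, 62} ∉ τ ✗.
  V = {[59=60], [61=62]}: π^{-1}(V) = {59, 60, 61, 62} ∈ τ ✓.
Open sets in the quotient: τ_Q = {{}, {[59=60], [61=62]}} (2 elements).


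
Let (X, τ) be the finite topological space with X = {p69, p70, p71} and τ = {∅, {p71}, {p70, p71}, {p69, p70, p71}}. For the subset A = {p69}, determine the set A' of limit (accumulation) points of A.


A' = ∅

For each x ∈ X, list the open sets U ∈ τ with x ∈ U, then check whether U ∩ (A ∖ {x}) ≠ ∅ for every such U.
  x = p69: open {p69, p70, p71} ∋ x has {p69, p70, p71} ∩ (A ∖ {p69}) = ∅, so x is NOT a limit point.
  x = p70: open {p70, p71} ∋ x has {p70, p71} ∩ (A ∖ {p70}) = ∅, so x is NOT a limit point.
  x = p71: open {p71} ∋ x has {p71} ∩ (A ∖ {p71}) = ∅, so x is NOT a limit point.
Collecting: A' = ∅.


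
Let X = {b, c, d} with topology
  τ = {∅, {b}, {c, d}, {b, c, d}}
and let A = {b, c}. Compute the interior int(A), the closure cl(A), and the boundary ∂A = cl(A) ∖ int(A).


int(A) = {b}, cl(A) = {b, c, d}, ∂A = {c, d}.

Closed sets in (X, τ) are complements of opens:
  closed(X, τ) = {∅, {b}, {c, d}, {b, c, d}}.
int(A) = ⋃ {U ∈ τ : U ⊆ A}. Opens contained in A: ∅, {b}.
Taking the union of these: int(A) = {b}.
cl(A) = ⋂ {C closed : A ⊆ C}. Closed sets containing A: {b, c, d}.
Intersecting these: cl(A) = {b, c, d}.
∂A = cl(A) ∖ int(A) = {b, c, d} ∖ {b} = {c, d}.


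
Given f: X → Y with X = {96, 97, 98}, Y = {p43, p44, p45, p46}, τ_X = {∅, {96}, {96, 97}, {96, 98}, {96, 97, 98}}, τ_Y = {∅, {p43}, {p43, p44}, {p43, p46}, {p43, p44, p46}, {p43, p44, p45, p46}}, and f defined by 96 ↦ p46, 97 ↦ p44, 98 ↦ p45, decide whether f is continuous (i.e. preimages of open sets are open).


f is NOT continuous.

Compute f^{-1}(U) for each U ∈ τ_Y:
  U = ∅: f^{-1}(U) = ∅ ∈ τ_X ✓.
  U = {p43}: f^{-1}(U) = ∅ ∈ τ_X ✓.
  U = {p43, p44}: f^{-1}(U) = {97} ∉ τ_X ✗.
  U = {p43, p46}: f^{-1}(U) = {96} ∈ τ_X ✓.
  U = {p43, p44, p46}: f^{-1}(U) = {96, 97} ∈ τ_X ✓.
  U = {p43, p44, p45, p46}: f^{-1}(U) = {96, 97, 98} ∈ τ_X ✓.
Found U = {p43, p44} with f^{-1}(U) = {97} not in τ_X. Therefore f is NOT continuous.


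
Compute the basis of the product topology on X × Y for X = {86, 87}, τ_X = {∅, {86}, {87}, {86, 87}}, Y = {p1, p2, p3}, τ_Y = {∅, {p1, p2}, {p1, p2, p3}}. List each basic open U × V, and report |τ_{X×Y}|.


Basis B = {∅ × ∅, {86} × {p1, p2}, {87} × {p1, p2}, {86} × {p1, p2, p3}, {87} × {p1, p2, p3}, {86, 87} × {p1, p2}, {86, 87} × {p1, p2, p3}}; |τ_{X×Y}| = 9.

Enumerate products U × V with U ∈ τ_X, V ∈ τ_Y (deduplicated):
  ∅ × ∅ = {} (∅)
  {86} × {p1, p2} = {(86,p1), (86,p2)}
  {87} × {p1, p2} = {(87,p1), (87,p2)}
  {86} × {p1, p2, p3} = {(86,p1), (86,p2), (86,p3)}
  {87} × {p1, p2, p3} = {(87,p1), (87,p2), (87,p3)}
  {86, 87} × {p1, p2} = {(86,p1), (86,p2), (87,p1), (87,p2)}
  {86, 87} × {p1, p2, p3} = {(86,p1), (86,p2), (86,p3), (87,p1), (87,p2), (87,p3)}
These 7 distinct sets form the basis B.
Close under arbitrary unions to get τ_{X×Y}; counting gives |τ_{X×Y}| = 9.


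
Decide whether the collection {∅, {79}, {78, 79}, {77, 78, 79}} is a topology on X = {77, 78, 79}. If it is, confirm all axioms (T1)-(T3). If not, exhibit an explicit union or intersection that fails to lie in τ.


τ IS a topology on X.

Axiom (T1): ∅ ∈ τ? Yes; X ∈ τ? Yes.
Axiom (T2/T3): check pairwise unions and intersections of members of τ.
All pairwise intersections and unions checked — each lies in τ. Therefore τ satisfies (T1), (T2), (T3): it IS a topology on X.


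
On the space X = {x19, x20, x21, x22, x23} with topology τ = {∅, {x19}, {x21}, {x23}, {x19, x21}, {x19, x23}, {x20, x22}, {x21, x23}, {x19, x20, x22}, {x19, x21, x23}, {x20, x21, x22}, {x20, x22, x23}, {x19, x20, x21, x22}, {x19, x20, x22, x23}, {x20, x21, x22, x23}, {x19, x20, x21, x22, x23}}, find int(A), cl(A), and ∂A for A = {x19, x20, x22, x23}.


int(A) = {x19, x20, x22, x23}, cl(A) = {x19, x20, x22, x23}, ∂A = ∅.

Closed sets in (X, τ) are complements of opens:
  closed(X, τ) = {∅, {x19}, {x21}, {x23}, {x19, x21}, {x19, x23}, {x20, x22}, {x21, x23}, {x19, x20, x22}, {x19, x21, x23}, {x20, x21, x22}, {x20, x22, x23}, {x19, x20, x21, x22}, {x19, x20, x22, x23}, {x20, x21, x22, x23}, {x19, x20, x21, x22, x23}}.
int(A) = ⋃ {U ∈ τ : U ⊆ A}. Opens contained in A: ∅, {x19}, {x23}, {x19, x23}, {x20, x22}, {x19, x20, x22}, {x20, x22, x23}, {x19, x20, x22, x23}.
Taking the union of these: int(A) = {x19, x20, x22, x23}.
cl(A) = ⋂ {C closed : A ⊆ C}. Closed sets containing A: {x19, x20, x22, x23}, {x19, x20, x21, x22, x23}.
Intersecting these: cl(A) = {x19, x20, x22, x23}.
∂A = cl(A) ∖ int(A) = {x19, x20, x22, x23} ∖ {x19, x20, x22, x23} = ∅.


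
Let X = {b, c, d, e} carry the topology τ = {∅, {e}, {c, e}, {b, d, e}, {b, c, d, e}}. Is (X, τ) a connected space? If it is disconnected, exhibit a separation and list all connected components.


(X, τ) is connected.

Find clopen sets (U ∈ τ with X ∖ U ∈ τ):
  U = ∅, X ∖ U = {b, c, d, e} — both open, so U is clopen.
  U = {b, c, d, e}, X ∖ U = ∅ — both open, so U is clopen.
Only trivial clopens (∅ and X) exist, so (X, τ) is connected.
Compute connected components by grouping points that agree on all clopens:
  component: {b, c, d, e}


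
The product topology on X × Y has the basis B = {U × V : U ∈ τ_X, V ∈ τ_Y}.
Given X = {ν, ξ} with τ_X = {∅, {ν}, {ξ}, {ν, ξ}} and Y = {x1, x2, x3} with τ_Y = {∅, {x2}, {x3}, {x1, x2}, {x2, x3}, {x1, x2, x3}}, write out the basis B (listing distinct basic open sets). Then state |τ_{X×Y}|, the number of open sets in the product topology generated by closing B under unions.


Basis B = {∅ × ∅, {ν} × {x2}, {ν} × {x3}, {ξ} × {x2}, {ξ} × {x3}, {ν} × {x1, x2}, {ν} × {x2, x3}, {ν, ξ} × {x2}, {ν, ξ} × {x3}, {ξ} × {x1, x2}, {ξ} × {x2, x3}, {ν} × {x1, x2, x3}, {ξ} × {x1, x2, x3}, {ν, ξ} × {x1, x2}, {ν, ξ} × {x2, x3}, {ν, ξ} × {x1, x2, x3}}; |τ_{X×Y}| = 36.

Enumerate products U × V with U ∈ τ_X, V ∈ τ_Y (deduplicated):
  ∅ × ∅ = {} (∅)
  {ν} × {x2} = {(ν,x2)}
  {ν} × {x3} = {(ν,x3)}
  {ξ} × {x2} = {(ξ,x2)}
  {ξ} × {x3} = {(ξ,x3)}
  {ν} × {x1, x2} = {(ν,x1), (ν,x2)}
  {ν} × {x2, x3} = {(ν,x2), (ν,x3)}
  {ν, ξ} × {x2} = {(ν,x2), (ξ,x2)}
  {ν, ξ} × {x3} = {(ν,x3), (ξ,x3)}
  {ξ} × {x1, x2} = {(ξ,x1), (ξ,x2)}
  {ξ} × {x2, x3} = {(ξ,x2), (ξ,x3)}
  {ν} × {x1, x2, x3} = {(ν,x1), (ν,x2), (ν,x3)}
  {ξ} × {x1, x2, x3} = {(ξ,x1), (ξ,x2), (ξ,x3)}
  {ν, ξ} × {x1, x2} = {(ν,x1), (ν,x2), (ξ,x1), (ξ,x2)}
  {ν, ξ} × {x2, x3} = {(ν,x2), (ν,x3), (ξ,x2), (ξ,x3)}
  {ν, ξ} × {x1, x2, x3} = {(ν,x1), (ν,x2), (ν,x3), (ξ,x1), (ξ,x2), (ξ,x3)}
These 16 distinct sets form the basis B.
Close under arbitrary unions to get τ_{X×Y}; counting gives |τ_{X×Y}| = 36.


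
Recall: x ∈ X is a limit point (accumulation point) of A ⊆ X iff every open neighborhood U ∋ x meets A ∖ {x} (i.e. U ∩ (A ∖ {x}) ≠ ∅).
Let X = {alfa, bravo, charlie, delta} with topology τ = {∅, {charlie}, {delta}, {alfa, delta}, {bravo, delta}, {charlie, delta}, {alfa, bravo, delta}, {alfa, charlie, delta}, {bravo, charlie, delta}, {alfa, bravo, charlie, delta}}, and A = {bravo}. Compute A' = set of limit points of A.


A' = ∅

For each x ∈ X, list the open sets U ∈ τ with x ∈ U, then check whether U ∩ (A ∖ {x}) ≠ ∅ for every such U.
  x = alfa: open {alfa, delta} ∋ x has {alfa, delta} ∩ (A ∖ {alfa}) = ∅, so x is NOT a limit point.
  x = bravo: open {bravo, delta} ∋ x has {bravo, delta} ∩ (A ∖ {bravo}) = ∅, so x is NOT a limit point.
  x = charlie: open {charlie} ∋ x has {charlie} ∩ (A ∖ {charlie}) = ∅, so x is NOT a limit point.
  x = delta: open {delta} ∋ x has {delta} ∩ (A ∖ {delta}) = ∅, so x is NOT a limit point.
Collecting: A' = ∅.


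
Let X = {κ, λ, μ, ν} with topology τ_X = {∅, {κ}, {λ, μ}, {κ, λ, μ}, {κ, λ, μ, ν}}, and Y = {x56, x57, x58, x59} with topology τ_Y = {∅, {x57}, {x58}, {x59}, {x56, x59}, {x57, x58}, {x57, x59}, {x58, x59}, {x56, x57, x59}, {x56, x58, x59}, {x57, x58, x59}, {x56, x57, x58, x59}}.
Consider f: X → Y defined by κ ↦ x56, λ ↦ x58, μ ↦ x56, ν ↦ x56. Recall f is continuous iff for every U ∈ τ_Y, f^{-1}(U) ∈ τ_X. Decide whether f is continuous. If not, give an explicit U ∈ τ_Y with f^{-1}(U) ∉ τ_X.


f is NOT continuous.

Compute f^{-1}(U) for each U ∈ τ_Y:
  U = ∅: f^{-1}(U) = ∅ ∈ τ_X ✓.
  U = {x57}: f^{-1}(U) = ∅ ∈ τ_X ✓.
  U = {x58}: f^{-1}(U) = {λ} ∉ τ_X ✗.
  U = {x59}: f^{-1}(U) = ∅ ∈ τ_X ✓.
  U = {x56, x59}: f^{-1}(U) = {κ, μ, ν} ∉ τ_X ✗.
  U = {x57, x58}: f^{-1}(U) = {λ} ∉ τ_X ✗.
  U = {x57, x59}: f^{-1}(U) = ∅ ∈ τ_X ✓.
  U = {x58, x59}: f^{-1}(U) = {λ} ∉ τ_X ✗.
  U = {x56, x57, x59}: f^{-1}(U) = {κ, μ, ν} ∉ τ_X ✗.
  U = {x56, x58, x59}: f^{-1}(U) = {κ, λ, μ, ν} ∈ τ_X ✓.
  U = {x57, x58, x59}: f^{-1}(U) = {λ} ∉ τ_X ✗.
  U = {x56, x57, x58, x59}: f^{-1}(U) = {κ, λ, μ, ν} ∈ τ_X ✓.
Found U = {x58} with f^{-1}(U) = {λ} not in τ_X. Therefore f is NOT continuous.


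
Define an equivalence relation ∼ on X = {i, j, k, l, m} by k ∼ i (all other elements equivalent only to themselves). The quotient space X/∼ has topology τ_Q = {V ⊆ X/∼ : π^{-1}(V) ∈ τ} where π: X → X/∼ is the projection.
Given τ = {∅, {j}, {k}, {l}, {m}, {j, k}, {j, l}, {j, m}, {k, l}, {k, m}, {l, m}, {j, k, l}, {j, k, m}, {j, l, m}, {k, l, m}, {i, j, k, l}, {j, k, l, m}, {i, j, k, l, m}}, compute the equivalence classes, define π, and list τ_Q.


X/∼ = {[i=k], [j], [l], [m]}; |τ_Q| = 10.

Equivalence classes: [i=k], [j], [l], [m].
Quotient map π: X → X/∼ sends i ↦ [i=k], j ↦ [j], k ↦ [i=k], l ↦ [l], m ↦ [m].
For each subset V ⊆ X/∼, compute π^{-1}(V) ⊆ X and check whether π^{-1}(V) ∈ τ. V is open in τ_Q iff π^{-1}(V) ∈ τ.
  V = {}: π^{-1}(V) = ∅ ∈ τ ✓.
  V = {[i=k]}: π^{-1}(V) = {i, k} ∉ τ ✗.
  V = {[j]}: π^{-1}(V) = {j} ∈ τ ✓.
  V = {[i=k], [j]}: π^{-1}(V) = {i, j, k} ∉ τ ✗.
  V = {[l]}: π^{-1}(V) = {l} ∈ τ ✓.
  V = {[i=k], [l]}: π^{-1}(V) = {i, k, l} ∉ τ ✗.
  V = {[j], [l]}: π^{-1}(V) = {j, l} ∈ τ ✓.
  V = {[i=k], [j], [l]}: π^{-1}(V) = {i, j, k, l} ∈ τ ✓.
  V = {[m]}: π^{-1}(V) = {m} ∈ τ ✓.
  V = {[i=k], [m]}: π^{-1}(V) = {i, k, m} ∉ τ ✗.
  V = {[j], [m]}: π^{-1}(V) = {j, m} ∈ τ ✓.
  V = {[i=k], [j], [m]}: π^{-1}(V) = {i, j, k, m} ∉ τ ✗.
  V = {[l], [m]}: π^{-1}(V) = {l, m} ∈ τ ✓.
  V = {[i=k], [l], [m]}: π^{-1}(V) = {i, k, l, m} ∉ τ ✗.
  V = {[j], [l], [m]}: π^{-1}(V) = {j, l, m} ∈ τ ✓.
  V = {[i=k], [j], [l], [m]}: π^{-1}(V) = {i, j, k, l, m} ∈ τ ✓.
Open sets in the quotient: τ_Q = {{}, {[j]}, {[l]}, {[j], [l]}, {[i=k], [j], [l]}, {[m]}, {[j], [m]}, {[l], [m]}, {[j], [l], [m]}, {[i=k], [j], [l], [m]}} (10 elements).


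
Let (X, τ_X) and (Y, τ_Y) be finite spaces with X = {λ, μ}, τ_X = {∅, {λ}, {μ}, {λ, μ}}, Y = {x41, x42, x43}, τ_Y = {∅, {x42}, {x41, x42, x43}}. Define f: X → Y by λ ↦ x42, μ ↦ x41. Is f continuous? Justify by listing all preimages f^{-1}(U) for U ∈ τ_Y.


f IS continuous.

Compute f^{-1}(U) for each U ∈ τ_Y:
  U = ∅: f^{-1}(U) = ∅ ∈ τ_X ✓.
  U = {x42}: f^{-1}(U) = {λ} ∈ τ_X ✓.
  U = {x41, x42, x43}: f^{-1}(U) = {λ, μ} ∈ τ_X ✓.
Every preimage lies in τ_X, so f IS continuous.
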